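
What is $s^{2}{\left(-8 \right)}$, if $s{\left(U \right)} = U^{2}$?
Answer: $4096$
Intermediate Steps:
$s^{2}{\left(-8 \right)} = \left(\left(-8\right)^{2}\right)^{2} = 64^{2} = 4096$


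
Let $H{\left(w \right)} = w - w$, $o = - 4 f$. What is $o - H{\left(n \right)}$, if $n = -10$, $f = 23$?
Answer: $-92$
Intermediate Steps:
$o = -92$ ($o = \left(-4\right) 23 = -92$)
$H{\left(w \right)} = 0$
$o - H{\left(n \right)} = -92 - 0 = -92 + 0 = -92$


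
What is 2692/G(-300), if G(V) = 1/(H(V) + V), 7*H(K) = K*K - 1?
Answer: 33803444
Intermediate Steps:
H(K) = -1/7 + K**2/7 (H(K) = (K*K - 1)/7 = (K**2 - 1)/7 = (-1 + K**2)/7 = -1/7 + K**2/7)
G(V) = 1/(-1/7 + V + V**2/7) (G(V) = 1/((-1/7 + V**2/7) + V) = 1/(-1/7 + V + V**2/7))
2692/G(-300) = 2692/((7/(-1 + (-300)**2 + 7*(-300)))) = 2692/((7/(-1 + 90000 - 2100))) = 2692/((7/87899)) = 2692/((7*(1/87899))) = 2692/(1/12557) = 2692*12557 = 33803444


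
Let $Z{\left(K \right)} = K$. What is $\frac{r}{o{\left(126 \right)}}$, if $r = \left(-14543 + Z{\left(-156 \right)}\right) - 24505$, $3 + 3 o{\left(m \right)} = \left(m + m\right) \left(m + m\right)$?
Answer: $- \frac{39204}{21167} \approx -1.8521$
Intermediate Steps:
$o{\left(m \right)} = -1 + \frac{4 m^{2}}{3}$ ($o{\left(m \right)} = -1 + \frac{\left(m + m\right) \left(m + m\right)}{3} = -1 + \frac{2 m 2 m}{3} = -1 + \frac{4 m^{2}}{3}$)
$r = -39204$ ($r = \left(-14543 - 156\right) - 24505 = -14699 - 24505 = -39204$)
$\frac{r}{o{\left(126 \right)}} = - \frac{39204}{-1 + \frac{4 \cdot 126^{2}}{3}} = - \frac{39204}{-1 + \frac{4}{3} \cdot 15876} = - \frac{39204}{-1 + 21168} = - \frac{39204}{21167}$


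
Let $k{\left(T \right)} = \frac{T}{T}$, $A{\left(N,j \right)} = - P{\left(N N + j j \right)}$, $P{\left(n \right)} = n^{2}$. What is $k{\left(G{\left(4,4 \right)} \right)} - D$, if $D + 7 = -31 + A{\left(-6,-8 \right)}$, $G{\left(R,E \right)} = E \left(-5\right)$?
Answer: $10039$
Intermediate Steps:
$A{\left(N,j \right)} = - \left(N^{2} + j^{2}\right)^{2}$ ($A{\left(N,j \right)} = - \left(N N + j j\right)^{2} = - \left(N^{2} + j^{2}\right)^{2}$)
$G{\left(R,E \right)} = - 5 E$
$k{\left(T \right)} = 1$
$D = -10038$ ($D = -7 - \left(31 + \left(\left(-6\right)^{2} + \left(-8\right)^{2}\right)^{2}\right) = -7 - \left(31 + \left(36 + 64\right)^{2}\right) = -7 - 10031 = -10038$)
$k{\left(G{\left(4,4 \right)} \right)} - D = 1 - -10038 = 1 + 10038 = 10039$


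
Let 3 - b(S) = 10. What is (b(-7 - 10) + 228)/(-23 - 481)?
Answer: -221/504 ≈ -0.43849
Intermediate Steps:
b(S) = -7 (b(S) = 3 - 1*10 = 3 - 10 = -7)
(b(-7 - 10) + 228)/(-23 - 481) = (-7 + 228)/(-23 - 481) = 221/(-504) = 221*(-1/504) = -221/504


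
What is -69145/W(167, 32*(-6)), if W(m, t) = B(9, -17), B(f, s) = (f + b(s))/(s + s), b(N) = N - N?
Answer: 2350930/9 ≈ 2.6121e+5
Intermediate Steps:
b(N) = 0
B(f, s) = f/(2*s) (B(f, s) = (f + 0)/(s + s) = f/((2*s)) = f*(1/(2*s)) = f/(2*s))
W(m, t) = -9/34 (W(m, t) = (½)*9/(-17) = (½)*9*(-1/17) = -9/34)
-69145/W(167, 32*(-6)) = -69145/(-9/34) = -69145*(-34/9) = 2350930/9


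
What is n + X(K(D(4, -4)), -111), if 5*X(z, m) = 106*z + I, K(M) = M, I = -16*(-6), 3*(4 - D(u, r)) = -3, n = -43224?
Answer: -215494/5 ≈ -43099.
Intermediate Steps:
D(u, r) = 5 (D(u, r) = 4 - ⅓*(-3) = 4 + 1 = 5)
I = 96
X(z, m) = 96/5 + 106*z/5 (X(z, m) = (106*z + 96)/5 = (96 + 106*z)/5 = 96/5 + 106*z/5)
n + X(K(D(4, -4)), -111) = -43224 + (96/5 + (106/5)*5) = -43224 + (96/5 + 106) = -43224 + 626/5 = -215494/5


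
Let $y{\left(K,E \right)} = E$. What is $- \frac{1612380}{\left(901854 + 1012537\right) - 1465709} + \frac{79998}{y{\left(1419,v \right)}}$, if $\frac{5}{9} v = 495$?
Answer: $\frac{5742838676}{66629277} \approx 86.191$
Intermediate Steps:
$v = 891$ ($v = \frac{9}{5} \cdot 495 = 891$)
$- \frac{1612380}{\left(901854 + 1012537\right) - 1465709} + \frac{79998}{y{\left(1419,v \right)}} = - \frac{1612380}{\left(901854 + 1012537\right) - 1465709} + \frac{79998}{891} = - \frac{1612380}{1914391 - 1465709} + 79998 \cdot \frac{1}{891} = - \frac{1612380}{448682} + \frac{26666}{297} = \left(-1612380\right) \frac{1}{448682} + \frac{26666}{297} = - \frac{806190}{224341} + \frac{26666}{297} = \frac{5742838676}{66629277}$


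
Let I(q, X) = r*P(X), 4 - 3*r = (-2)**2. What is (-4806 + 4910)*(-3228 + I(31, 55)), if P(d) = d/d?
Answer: -335712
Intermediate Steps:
r = 0 (r = 4/3 - 1/3*(-2)**2 = 4/3 - 1/3*4 = 4/3 - 4/3 = 0)
P(d) = 1
I(q, X) = 0 (I(q, X) = 0*1 = 0)
(-4806 + 4910)*(-3228 + I(31, 55)) = (-4806 + 4910)*(-3228 + 0) = 104*(-3228) = -335712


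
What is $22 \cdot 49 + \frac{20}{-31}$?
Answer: $\frac{33398}{31} \approx 1077.4$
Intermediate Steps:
$22 \cdot 49 + \frac{20}{-31} = 1078 + 20 \left(- \frac{1}{31}\right) = 1078 - \frac{20}{31} = \frac{33398}{31}$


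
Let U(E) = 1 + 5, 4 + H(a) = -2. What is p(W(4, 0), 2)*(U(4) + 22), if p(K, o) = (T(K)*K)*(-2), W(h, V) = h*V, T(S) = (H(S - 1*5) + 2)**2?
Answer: 0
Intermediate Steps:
H(a) = -6 (H(a) = -4 - 2 = -6)
T(S) = 16 (T(S) = (-6 + 2)**2 = (-4)**2 = 16)
W(h, V) = V*h
U(E) = 6
p(K, o) = -32*K (p(K, o) = (16*K)*(-2) = -32*K)
p(W(4, 0), 2)*(U(4) + 22) = (-0*4)*(6 + 22) = -32*0*28 = 0*28 = 0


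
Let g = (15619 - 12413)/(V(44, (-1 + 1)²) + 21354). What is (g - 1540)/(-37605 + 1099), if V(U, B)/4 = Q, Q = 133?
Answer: 16850617/399485158 ≈ 0.042181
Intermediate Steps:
V(U, B) = 532 (V(U, B) = 4*133 = 532)
g = 1603/10943 (g = (15619 - 12413)/(532 + 21354) = 3206/21886 = 3206*(1/21886) = 1603/10943 ≈ 0.14649)
(g - 1540)/(-37605 + 1099) = (1603/10943 - 1540)/(-37605 + 1099) = -16850617/10943/(-36506) = -16850617/10943*(-1/36506) = 16850617/399485158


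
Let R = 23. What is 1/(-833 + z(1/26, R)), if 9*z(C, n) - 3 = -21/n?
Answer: -69/57461 ≈ -0.0012008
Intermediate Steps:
z(C, n) = 1/3 - 7/(3*n) (z(C, n) = 1/3 + (-21/n)/9 = 1/3 - 7/(3*n))
1/(-833 + z(1/26, R)) = 1/(-833 + (1/3)*(-7 + 23)/23) = 1/(-833 + (1/3)*(1/23)*16) = 1/(-833 + 16/69) = 1/(-57461/69) = -69/57461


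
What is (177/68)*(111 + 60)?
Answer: 30267/68 ≈ 445.10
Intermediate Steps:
(177/68)*(111 + 60) = (177*(1/68))*171 = (177/68)*171 = 30267/68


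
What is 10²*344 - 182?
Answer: 34218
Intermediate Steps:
10²*344 - 182 = 100*344 - 182 = 34400 - 182 = 34218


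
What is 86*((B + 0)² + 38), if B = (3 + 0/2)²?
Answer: 10234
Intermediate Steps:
B = 9 (B = (3 + 0*(½))² = (3 + 0)² = 3² = 9)
86*((B + 0)² + 38) = 86*((9 + 0)² + 38) = 86*(9² + 38) = 86*(81 + 38) = 86*119 = 10234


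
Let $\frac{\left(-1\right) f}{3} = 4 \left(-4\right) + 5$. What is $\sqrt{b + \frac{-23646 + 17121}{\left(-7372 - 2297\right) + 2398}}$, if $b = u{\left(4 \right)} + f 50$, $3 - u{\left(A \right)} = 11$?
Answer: $\frac{\sqrt{86855781397}}{7271} \approx 40.533$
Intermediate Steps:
$u{\left(A \right)} = -8$ ($u{\left(A \right)} = 3 - 11 = -8$)
$f = 33$ ($f = - 3 \left(4 \left(-4\right) + 5\right) = - 3 \left(-16 + 5\right) = \left(-3\right) \left(-11\right) = 33$)
$b = 1642$ ($b = -8 + 33 \cdot 50 = -8 + 1650 = 1642$)
$\sqrt{b + \frac{-23646 + 17121}{\left(-7372 - 2297\right) + 2398}} = \sqrt{1642 + \frac{-23646 + 17121}{\left(-7372 - 2297\right) + 2398}} = \sqrt{1642 - \frac{6525}{\left(-7372 - 2297\right) + 2398}} = \sqrt{1642 - \frac{6525}{-9669 + 2398}} = \sqrt{1642 - \frac{6525}{-7271}} = \sqrt{1642 - - \frac{6525}{7271}} = \sqrt{1642 + \frac{6525}{7271}} = \sqrt{\frac{11945507}{7271}} = \frac{\sqrt{86855781397}}{7271}$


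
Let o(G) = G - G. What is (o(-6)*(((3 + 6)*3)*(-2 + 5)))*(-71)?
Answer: 0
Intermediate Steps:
o(G) = 0
(o(-6)*(((3 + 6)*3)*(-2 + 5)))*(-71) = (0*(((3 + 6)*3)*(-2 + 5)))*(-71) = (0*((9*3)*3))*(-71) = (0*(27*3))*(-71) = (0*81)*(-71) = 0*(-71) = 0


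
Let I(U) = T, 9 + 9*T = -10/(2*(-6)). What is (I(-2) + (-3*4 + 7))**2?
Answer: 101761/2916 ≈ 34.897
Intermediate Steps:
T = -49/54 (T = -1 + (-10/(2*(-6)))/9 = -1 + (-10/(-12))/9 = -1 + (-10*(-1/12))/9 = -1 + (1/9)*(5/6) = -1 + 5/54 = -49/54 ≈ -0.90741)
I(U) = -49/54
(I(-2) + (-3*4 + 7))**2 = (-49/54 + (-3*4 + 7))**2 = (-49/54 + (-12 + 7))**2 = (-49/54 - 5)**2 = (-319/54)**2 = 101761/2916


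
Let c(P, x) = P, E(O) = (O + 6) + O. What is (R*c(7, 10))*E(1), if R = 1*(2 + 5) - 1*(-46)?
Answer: 2968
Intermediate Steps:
E(O) = 6 + 2*O (E(O) = (6 + O) + O = 6 + 2*O)
R = 53 (R = 1*7 + 46 = 7 + 46 = 53)
(R*c(7, 10))*E(1) = (53*7)*(6 + 2*1) = 371*(6 + 2) = 371*8 = 2968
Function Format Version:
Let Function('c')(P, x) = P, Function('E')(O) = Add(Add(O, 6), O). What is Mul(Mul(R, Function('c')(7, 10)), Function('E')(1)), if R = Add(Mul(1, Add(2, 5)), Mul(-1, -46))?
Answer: 2968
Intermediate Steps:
Function('E')(O) = Add(6, Mul(2, O)) (Function('E')(O) = Add(Add(6, O), O) = Add(6, Mul(2, O)))
R = 53 (R = Add(Mul(1, 7), 46) = Add(7, 46) = 53)
Mul(Mul(R, Function('c')(7, 10)), Function('E')(1)) = Mul(Mul(53, 7), Add(6, Mul(2, 1))) = Mul(371, Add(6, 2)) = Mul(371, 8) = 2968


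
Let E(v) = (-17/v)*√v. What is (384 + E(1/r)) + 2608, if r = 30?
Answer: 2992 - 17*√30 ≈ 2898.9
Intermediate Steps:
E(v) = -17/√v
(384 + E(1/r)) + 2608 = (384 - 17*√30) + 2608 = 2992 - 17*√30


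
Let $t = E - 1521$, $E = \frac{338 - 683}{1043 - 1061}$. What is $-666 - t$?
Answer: $\frac{5015}{6} \approx 835.83$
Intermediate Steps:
$E = \frac{115}{6}$ ($E = - \frac{345}{-18} = \left(-345\right) \left(- \frac{1}{18}\right) = \frac{115}{6} \approx 19.167$)
$t = - \frac{9011}{6}$ ($t = \frac{115}{6} - 1521 = - \frac{9011}{6} \approx -1501.8$)
$-666 - t = -666 - - \frac{9011}{6} = -666 + \frac{9011}{6} = \frac{5015}{6}$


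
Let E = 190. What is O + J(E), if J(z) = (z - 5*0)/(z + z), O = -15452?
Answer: -30903/2 ≈ -15452.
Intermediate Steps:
J(z) = 1/2 (J(z) = (z + 0)/((2*z)) = z*(1/(2*z)) = 1/2)
O + J(E) = -15452 + 1/2 = -30903/2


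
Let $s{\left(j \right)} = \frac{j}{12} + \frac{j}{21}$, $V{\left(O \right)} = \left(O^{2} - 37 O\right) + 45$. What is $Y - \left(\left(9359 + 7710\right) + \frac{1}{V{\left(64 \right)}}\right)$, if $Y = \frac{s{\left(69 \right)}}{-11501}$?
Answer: $- \frac{9745642658033}{570955644} \approx -17069.0$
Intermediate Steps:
$V{\left(O \right)} = 45 + O^{2} - 37 O$
$s{\left(j \right)} = \frac{11 j}{84}$ ($s{\left(j \right)} = j \frac{1}{12} + j \frac{1}{21} = \frac{j}{12} + \frac{j}{21} = \frac{11 j}{84}$)
$Y = - \frac{253}{322028}$ ($Y = \frac{\frac{11}{84} \cdot 69}{-11501} = \frac{253}{28} \left(- \frac{1}{11501}\right) = - \frac{253}{322028} \approx -0.00078565$)
$Y - \left(\left(9359 + 7710\right) + \frac{1}{V{\left(64 \right)}}\right) = - \frac{253}{322028} - \left(\left(9359 + 7710\right) + \frac{1}{45 + 64^{2} - 2368}\right) = - \frac{253}{322028} - \left(17069 + \frac{1}{45 + 4096 - 2368}\right) = - \frac{253}{322028} - \left(17069 + \frac{1}{1773}\right) = - \frac{253}{322028} - \frac{30263338}{1773} = - \frac{9745642658033}{570955644}$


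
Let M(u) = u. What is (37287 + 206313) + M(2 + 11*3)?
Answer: 243635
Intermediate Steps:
(37287 + 206313) + M(2 + 11*3) = (37287 + 206313) + (2 + 11*3) = 243600 + (2 + 33) = 243600 + 35 = 243635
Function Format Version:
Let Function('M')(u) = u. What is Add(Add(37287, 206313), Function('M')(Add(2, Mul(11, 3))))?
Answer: 243635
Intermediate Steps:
Add(Add(37287, 206313), Function('M')(Add(2, Mul(11, 3)))) = Add(Add(37287, 206313), Add(2, Mul(11, 3))) = Add(243600, Add(2, 33)) = Add(243600, 35) = 243635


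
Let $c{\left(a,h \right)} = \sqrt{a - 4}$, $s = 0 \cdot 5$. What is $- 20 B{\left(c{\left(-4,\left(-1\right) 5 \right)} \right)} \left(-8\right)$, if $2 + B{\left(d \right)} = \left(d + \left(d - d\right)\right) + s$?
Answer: $-320 + 320 i \sqrt{2} \approx -320.0 + 452.55 i$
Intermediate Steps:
$s = 0$
$c{\left(a,h \right)} = \sqrt{-4 + a}$
$B{\left(d \right)} = -2 + d$ ($B{\left(d \right)} = -2 + \left(\left(d + \left(d - d\right)\right) + 0\right) = -2 + \left(\left(d + 0\right) + 0\right) = -2 + \left(d + 0\right) = -2 + d$)
$- 20 B{\left(c{\left(-4,\left(-1\right) 5 \right)} \right)} \left(-8\right) = - 20 \left(-2 + \sqrt{-4 - 4}\right) \left(-8\right) = - 20 \left(-2 + \sqrt{-8}\right) \left(-8\right) = - 20 \left(-2 + 2 i \sqrt{2}\right) \left(-8\right) = \left(40 - 40 i \sqrt{2}\right) \left(-8\right) = -320 + 320 i \sqrt{2}$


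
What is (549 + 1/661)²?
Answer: 131689152100/436921 ≈ 3.0140e+5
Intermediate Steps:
(549 + 1/661)² = (362890/661)² = 131689152100/436921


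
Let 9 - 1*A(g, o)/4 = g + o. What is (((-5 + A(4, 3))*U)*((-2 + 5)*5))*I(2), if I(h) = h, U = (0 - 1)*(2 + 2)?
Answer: -360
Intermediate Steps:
U = -4 (U = -1*4 = -4)
A(g, o) = 36 - 4*g - 4*o (A(g, o) = 36 - 4*(g + o) = 36 + (-4*g - 4*o) = 36 - 4*g - 4*o)
(((-5 + A(4, 3))*U)*((-2 + 5)*5))*I(2) = (((-5 + (36 - 4*4 - 4*3))*(-4))*((-2 + 5)*5))*2 = (((-5 + (36 - 16 - 12))*(-4))*(3*5))*2 = (((-5 + 8)*(-4))*15)*2 = ((3*(-4))*15)*2 = -12*15*2 = -180*2 = -360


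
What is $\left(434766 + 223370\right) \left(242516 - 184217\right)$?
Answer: $38368670664$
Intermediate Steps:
$\left(434766 + 223370\right) \left(242516 - 184217\right) = 658136 \cdot 58299 = 38368670664$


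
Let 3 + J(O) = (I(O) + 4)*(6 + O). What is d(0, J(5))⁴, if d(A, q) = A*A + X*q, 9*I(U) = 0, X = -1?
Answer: 2825761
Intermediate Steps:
I(U) = 0 (I(U) = (⅑)*0 = 0)
J(O) = 21 + 4*O (J(O) = -3 + (0 + 4)*(6 + O) = -3 + 4*(6 + O) = -3 + (24 + 4*O) = 21 + 4*O)
d(A, q) = A² - q (d(A, q) = A*A - q = A² - q)
d(0, J(5))⁴ = (0² - (21 + 4*5))⁴ = (0 - (21 + 20))⁴ = (0 - 1*41)⁴ = (0 - 41)⁴ = (-41)⁴ = 2825761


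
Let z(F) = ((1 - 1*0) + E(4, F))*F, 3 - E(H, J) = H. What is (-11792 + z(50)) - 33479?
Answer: -45271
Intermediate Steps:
E(H, J) = 3 - H
z(F) = 0 (z(F) = ((1 - 1*0) + (3 - 1*4))*F = ((1 + 0) + (3 - 4))*F = (1 - 1)*F = 0*F = 0)
(-11792 + z(50)) - 33479 = (-11792 + 0) - 33479 = -11792 - 33479 = -45271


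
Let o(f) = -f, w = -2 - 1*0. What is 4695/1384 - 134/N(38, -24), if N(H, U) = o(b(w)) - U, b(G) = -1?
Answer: -68081/34600 ≈ -1.9677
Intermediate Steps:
w = -2 (w = -2 + 0 = -2)
N(H, U) = 1 - U (N(H, U) = -1*(-1) - U = 1 - U)
4695/1384 - 134/N(38, -24) = 4695/1384 - 134/(1 - 1*(-24)) = 4695*(1/1384) - 134/(1 + 24) = 4695/1384 - 134/25 = -68081/34600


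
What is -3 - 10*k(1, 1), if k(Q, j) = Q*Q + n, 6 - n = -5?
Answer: -123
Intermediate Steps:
n = 11 (n = 6 - 1*(-5) = 6 + 5 = 11)
k(Q, j) = 11 + Q**2 (k(Q, j) = Q*Q + 11 = Q**2 + 11 = 11 + Q**2)
-3 - 10*k(1, 1) = -3 - 10*(11 + 1**2) = -3 - 10*(11 + 1) = -3 - 10*12 = -3 - 120 = -123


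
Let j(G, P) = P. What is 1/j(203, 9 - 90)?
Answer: -1/81 ≈ -0.012346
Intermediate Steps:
1/j(203, 9 - 90) = 1/(9 - 90) = 1/(-81) = -1/81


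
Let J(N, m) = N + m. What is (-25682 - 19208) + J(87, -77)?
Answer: -44880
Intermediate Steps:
(-25682 - 19208) + J(87, -77) = (-25682 - 19208) + (87 - 77) = -44890 + 10 = -44880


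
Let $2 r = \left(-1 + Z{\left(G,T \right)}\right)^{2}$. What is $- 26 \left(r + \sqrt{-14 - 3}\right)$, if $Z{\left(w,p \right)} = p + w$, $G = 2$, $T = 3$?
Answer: $-208 - 26 i \sqrt{17} \approx -208.0 - 107.2 i$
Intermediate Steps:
$r = 8$ ($r = \frac{\left(-1 + \left(3 + 2\right)\right)^{2}}{2} = \frac{\left(-1 + 5\right)^{2}}{2} = \frac{4^{2}}{2} = \frac{1}{2} \cdot 16 = 8$)
$- 26 \left(r + \sqrt{-14 - 3}\right) = - 26 \left(8 + \sqrt{-14 - 3}\right) = - 26 \left(8 + \sqrt{-17}\right) = - 26 \left(8 + i \sqrt{17}\right) = -208 - 26 i \sqrt{17}$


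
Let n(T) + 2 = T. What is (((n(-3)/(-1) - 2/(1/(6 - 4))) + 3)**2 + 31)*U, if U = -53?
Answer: -2491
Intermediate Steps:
n(T) = -2 + T
(((n(-3)/(-1) - 2/(1/(6 - 4))) + 3)**2 + 31)*U = ((((-2 - 3)/(-1) - 2/(1/(6 - 4))) + 3)**2 + 31)*(-53) = (((-5*(-1) - 2/(1/2)) + 3)**2 + 31)*(-53) = (((5 - 2/1/2) + 3)**2 + 31)*(-53) = (((5 - 2*2) + 3)**2 + 31)*(-53) = (((5 - 4) + 3)**2 + 31)*(-53) = ((1 + 3)**2 + 31)*(-53) = (4**2 + 31)*(-53) = (16 + 31)*(-53) = 47*(-53) = -2491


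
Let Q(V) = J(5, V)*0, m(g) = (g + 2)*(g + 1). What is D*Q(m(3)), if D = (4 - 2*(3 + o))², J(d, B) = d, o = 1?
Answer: 0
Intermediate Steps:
m(g) = (1 + g)*(2 + g) (m(g) = (2 + g)*(1 + g) = (1 + g)*(2 + g))
D = 16 (D = (4 - 2*(3 + 1))² = (4 - 2*4)² = (4 - 8)² = (-4)² = 16)
Q(V) = 0 (Q(V) = 5*0 = 0)
D*Q(m(3)) = 16*0 = 0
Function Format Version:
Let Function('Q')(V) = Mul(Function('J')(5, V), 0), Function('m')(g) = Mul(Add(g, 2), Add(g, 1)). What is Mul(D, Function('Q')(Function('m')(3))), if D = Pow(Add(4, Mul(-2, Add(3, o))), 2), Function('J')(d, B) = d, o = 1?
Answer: 0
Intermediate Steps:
Function('m')(g) = Mul(Add(1, g), Add(2, g)) (Function('m')(g) = Mul(Add(2, g), Add(1, g)) = Mul(Add(1, g), Add(2, g)))
D = 16 (D = Pow(Add(4, Mul(-2, Add(3, 1))), 2) = Pow(Add(4, Mul(-2, 4)), 2) = Pow(Add(4, -8), 2) = Pow(-4, 2) = 16)
Function('Q')(V) = 0 (Function('Q')(V) = Mul(5, 0) = 0)
Mul(D, Function('Q')(Function('m')(3))) = Mul(16, 0) = 0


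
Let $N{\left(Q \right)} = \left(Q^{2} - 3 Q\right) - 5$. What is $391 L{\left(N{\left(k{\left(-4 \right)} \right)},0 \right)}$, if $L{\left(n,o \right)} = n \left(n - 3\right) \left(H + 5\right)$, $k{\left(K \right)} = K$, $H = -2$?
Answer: $539580$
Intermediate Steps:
$N{\left(Q \right)} = -5 + Q^{2} - 3 Q$
$L{\left(n,o \right)} = n \left(-9 + 3 n\right)$ ($L{\left(n,o \right)} = n \left(n - 3\right) \left(-2 + 5\right) = n \left(-3 + n\right) 3 = n \left(-9 + 3 n\right)$)
$391 L{\left(N{\left(k{\left(-4 \right)} \right)},0 \right)} = 391 \cdot 3 \left(-5 + \left(-4\right)^{2} - -12\right) \left(-3 - \left(-7 - 16\right)\right) = 391 \cdot 3 \left(-5 + 16 + 12\right) \left(-3 + \left(-5 + 16 + 12\right)\right) = 391 \cdot 3 \cdot 23 \left(-3 + 23\right) = 391 \cdot 3 \cdot 23 \cdot 20 = 391 \cdot 1380 = 539580$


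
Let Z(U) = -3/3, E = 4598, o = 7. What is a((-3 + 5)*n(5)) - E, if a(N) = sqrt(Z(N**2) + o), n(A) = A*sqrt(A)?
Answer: -4598 + sqrt(6) ≈ -4595.5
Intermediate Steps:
Z(U) = -1 (Z(U) = -3*1/3 = -1)
n(A) = A**(3/2)
a(N) = sqrt(6) (a(N) = sqrt(-1 + 7) = sqrt(6))
a((-3 + 5)*n(5)) - E = sqrt(6) - 1*4598 = sqrt(6) - 4598 = -4598 + sqrt(6)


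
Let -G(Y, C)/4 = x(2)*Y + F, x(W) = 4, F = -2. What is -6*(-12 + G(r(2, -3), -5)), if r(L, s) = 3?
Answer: 312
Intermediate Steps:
G(Y, C) = 8 - 16*Y (G(Y, C) = -4*(4*Y - 2) = -4*(-2 + 4*Y) = 8 - 16*Y)
-6*(-12 + G(r(2, -3), -5)) = -6*(-12 + (8 - 16*3)) = -6*(-12 + (8 - 48)) = -6*(-12 - 40) = -6*(-52) = 312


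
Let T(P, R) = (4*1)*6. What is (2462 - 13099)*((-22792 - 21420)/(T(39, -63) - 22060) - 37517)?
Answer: 314049979100/787 ≈ 3.9905e+8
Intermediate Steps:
T(P, R) = 24 (T(P, R) = 4*6 = 24)
(2462 - 13099)*((-22792 - 21420)/(T(39, -63) - 22060) - 37517) = (2462 - 13099)*((-22792 - 21420)/(24 - 22060) - 37517) = -10637*(-44212/(-22036) - 37517) = -10637*(-44212*(-1/22036) - 37517) = -10637*(1579/787 - 37517) = -10637*(-29524300/787) = 314049979100/787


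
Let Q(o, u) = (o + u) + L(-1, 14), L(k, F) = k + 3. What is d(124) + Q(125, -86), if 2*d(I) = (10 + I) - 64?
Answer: 76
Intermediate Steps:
L(k, F) = 3 + k
d(I) = -27 + I/2 (d(I) = ((10 + I) - 64)/2 = (-54 + I)/2 = -27 + I/2)
Q(o, u) = 2 + o + u (Q(o, u) = (o + u) + (3 - 1) = (o + u) + 2 = 2 + o + u)
d(124) + Q(125, -86) = (-27 + (1/2)*124) + (2 + 125 - 86) = (-27 + 62) + 41 = 35 + 41 = 76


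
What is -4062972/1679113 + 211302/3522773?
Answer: -13958128126230/5915133940349 ≈ -2.3597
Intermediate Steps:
-4062972/1679113 + 211302/3522773 = -13958128126230/5915133940349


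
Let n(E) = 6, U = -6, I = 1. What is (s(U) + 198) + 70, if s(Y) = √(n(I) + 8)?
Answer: 268 + √14 ≈ 271.74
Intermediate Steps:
s(Y) = √14 (s(Y) = √(6 + 8) = √14)
(s(U) + 198) + 70 = (√14 + 198) + 70 = (198 + √14) + 70 = 268 + √14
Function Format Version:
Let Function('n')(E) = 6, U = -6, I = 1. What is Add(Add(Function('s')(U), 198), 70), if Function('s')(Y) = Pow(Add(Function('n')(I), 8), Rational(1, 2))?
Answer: Add(268, Pow(14, Rational(1, 2))) ≈ 271.74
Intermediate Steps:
Function('s')(Y) = Pow(14, Rational(1, 2)) (Function('s')(Y) = Pow(Add(6, 8), Rational(1, 2)) = Pow(14, Rational(1, 2)))
Add(Add(Function('s')(U), 198), 70) = Add(Add(Pow(14, Rational(1, 2)), 198), 70) = Add(Add(198, Pow(14, Rational(1, 2))), 70) = Add(268, Pow(14, Rational(1, 2)))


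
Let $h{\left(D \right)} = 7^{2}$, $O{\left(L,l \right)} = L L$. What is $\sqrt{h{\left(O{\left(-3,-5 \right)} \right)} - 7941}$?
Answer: $2 i \sqrt{1973} \approx 88.837 i$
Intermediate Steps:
$O{\left(L,l \right)} = L^{2}$
$h{\left(D \right)} = 49$
$\sqrt{h{\left(O{\left(-3,-5 \right)} \right)} - 7941} = \sqrt{49 - 7941} = \sqrt{-7892} = 2 i \sqrt{1973}$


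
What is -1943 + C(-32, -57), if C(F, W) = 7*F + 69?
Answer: -2098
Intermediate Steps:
C(F, W) = 69 + 7*F
-1943 + C(-32, -57) = -1943 + (69 + 7*(-32)) = -1943 + (69 - 224) = -1943 - 155 = -2098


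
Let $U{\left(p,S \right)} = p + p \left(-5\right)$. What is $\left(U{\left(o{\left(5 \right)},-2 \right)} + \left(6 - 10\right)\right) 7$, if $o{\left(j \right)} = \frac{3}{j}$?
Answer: $- \frac{224}{5} \approx -44.8$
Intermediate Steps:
$U{\left(p,S \right)} = - 4 p$ ($U{\left(p,S \right)} = p - 5 p = - 4 p$)
$\left(U{\left(o{\left(5 \right)},-2 \right)} + \left(6 - 10\right)\right) 7 = \left(- 4 \cdot \frac{3}{5} + \left(6 - 10\right)\right) 7 = \left(- 4 \cdot 3 \cdot \frac{1}{5} + \left(6 - 10\right)\right) 7 = \left(\left(-4\right) \frac{3}{5} - 4\right) 7 = \left(- \frac{12}{5} - 4\right) 7 = \left(- \frac{32}{5}\right) 7 = - \frac{224}{5}$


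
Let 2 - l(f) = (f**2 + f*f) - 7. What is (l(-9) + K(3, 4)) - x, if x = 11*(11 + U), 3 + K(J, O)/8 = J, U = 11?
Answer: -395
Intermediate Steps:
K(J, O) = -24 + 8*J
x = 242 (x = 11*(11 + 11) = 11*22 = 242)
l(f) = 9 - 2*f**2 (l(f) = 2 - ((f**2 + f*f) - 7) = 2 - ((f**2 + f**2) - 7) = 2 - (2*f**2 - 7) = 2 - (-7 + 2*f**2) = 2 + (7 - 2*f**2) = 9 - 2*f**2)
(l(-9) + K(3, 4)) - x = ((9 - 2*(-9)**2) + (-24 + 8*3)) - 1*242 = ((9 - 2*81) + (-24 + 24)) - 242 = ((9 - 162) + 0) - 242 = (-153 + 0) - 242 = -153 - 242 = -395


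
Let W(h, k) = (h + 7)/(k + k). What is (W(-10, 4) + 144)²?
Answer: 1320201/64 ≈ 20628.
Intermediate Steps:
W(h, k) = (7 + h)/(2*k) (W(h, k) = (7 + h)/((2*k)) = (7 + h)*(1/(2*k)) = (7 + h)/(2*k))
(W(-10, 4) + 144)² = ((½)*(7 - 10)/4 + 144)² = ((½)*(¼)*(-3) + 144)² = (-3/8 + 144)² = (1149/8)² = 1320201/64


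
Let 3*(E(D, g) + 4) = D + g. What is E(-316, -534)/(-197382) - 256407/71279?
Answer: -75884468462/21103787367 ≈ -3.5958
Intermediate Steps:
E(D, g) = -4 + D/3 + g/3 (E(D, g) = -4 + (D + g)/3 = -4 + (D/3 + g/3) = -4 + D/3 + g/3)
E(-316, -534)/(-197382) - 256407/71279 = (-4 + (⅓)*(-316) + (⅓)*(-534))/(-197382) - 256407/71279 = (-4 - 316/3 - 178)*(-1/197382) - 256407*1/71279 = -862/3*(-1/197382) - 256407/71279 = 431/296073 - 256407/71279 = -75884468462/21103787367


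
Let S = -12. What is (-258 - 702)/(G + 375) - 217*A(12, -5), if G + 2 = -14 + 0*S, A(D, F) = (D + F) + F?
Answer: -156766/359 ≈ -436.67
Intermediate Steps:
A(D, F) = D + 2*F
G = -16 (G = -2 + (-14 + 0*(-12)) = -2 + (-14 + 0) = -2 - 14 = -16)
(-258 - 702)/(G + 375) - 217*A(12, -5) = (-258 - 702)/(-16 + 375) - 217*(12 + 2*(-5)) = -960/359 - 217*(12 - 10) = -960*1/359 - 217*2 = -960/359 - 434 = -156766/359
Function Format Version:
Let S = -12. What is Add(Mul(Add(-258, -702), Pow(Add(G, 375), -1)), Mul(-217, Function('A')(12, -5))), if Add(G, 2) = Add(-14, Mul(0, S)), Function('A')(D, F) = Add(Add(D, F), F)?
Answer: Rational(-156766, 359) ≈ -436.67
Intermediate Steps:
Function('A')(D, F) = Add(D, Mul(2, F))
G = -16 (G = Add(-2, Add(-14, Mul(0, -12))) = Add(-2, Add(-14, 0)) = Add(-2, -14) = -16)
Add(Mul(Add(-258, -702), Pow(Add(G, 375), -1)), Mul(-217, Function('A')(12, -5))) = Add(Mul(Add(-258, -702), Pow(Add(-16, 375), -1)), Mul(-217, Add(12, Mul(2, -5)))) = Add(Mul(-960, Pow(359, -1)), Mul(-217, Add(12, -10))) = Add(Mul(-960, Rational(1, 359)), Mul(-217, 2)) = Add(Rational(-960, 359), -434) = Rational(-156766, 359)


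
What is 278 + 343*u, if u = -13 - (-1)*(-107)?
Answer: -40882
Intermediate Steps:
u = -120 (u = -13 - 1*107 = -13 - 107 = -120)
278 + 343*u = 278 + 343*(-120) = 278 - 41160 = -40882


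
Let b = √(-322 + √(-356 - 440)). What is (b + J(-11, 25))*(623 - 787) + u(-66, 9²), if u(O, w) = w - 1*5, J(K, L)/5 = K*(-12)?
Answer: -108164 - 164*√(-322 + 2*I*√199) ≈ -1.0829e+5 - 2945.7*I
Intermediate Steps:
J(K, L) = -60*K (J(K, L) = 5*(K*(-12)) = 5*(-12*K) = -60*K)
b = √(-322 + 2*I*√199) (b = √(-322 + √(-796)) = √(-322 + 2*I*√199) ≈ 0.78539 + 17.962*I)
u(O, w) = -5 + w (u(O, w) = w - 5 = -5 + w)
(b + J(-11, 25))*(623 - 787) + u(-66, 9²) = (√(-322 + 2*I*√199) - 60*(-11))*(623 - 787) + (-5 + 9²) = (√(-322 + 2*I*√199) + 660)*(-164) + (-5 + 81) = (660 + √(-322 + 2*I*√199))*(-164) + 76 = (-108240 - 164*√(-322 + 2*I*√199)) + 76 = -108164 - 164*√(-322 + 2*I*√199)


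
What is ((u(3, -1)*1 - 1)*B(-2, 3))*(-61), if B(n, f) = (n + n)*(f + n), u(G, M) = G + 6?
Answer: 1952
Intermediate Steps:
u(G, M) = 6 + G
B(n, f) = 2*n*(f + n) (B(n, f) = (2*n)*(f + n) = 2*n*(f + n))
((u(3, -1)*1 - 1)*B(-2, 3))*(-61) = (((6 + 3)*1 - 1)*(2*(-2)*(3 - 2)))*(-61) = ((9*1 - 1)*(2*(-2)*1))*(-61) = ((9 - 1)*(-4))*(-61) = (8*(-4))*(-61) = -32*(-61) = 1952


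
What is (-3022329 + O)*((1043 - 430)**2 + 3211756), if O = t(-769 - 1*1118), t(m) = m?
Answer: -10849450505400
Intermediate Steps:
O = -1887 (O = -769 - 1*1118 = -769 - 1118 = -1887)
(-3022329 + O)*((1043 - 430)**2 + 3211756) = (-3022329 - 1887)*((1043 - 430)**2 + 3211756) = -3024216*(613**2 + 3211756) = -3024216*(375769 + 3211756) = -3024216*3587525 = -10849450505400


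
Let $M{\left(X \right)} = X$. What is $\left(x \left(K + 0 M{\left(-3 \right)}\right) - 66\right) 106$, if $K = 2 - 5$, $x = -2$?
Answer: $-6360$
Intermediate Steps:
$K = -3$ ($K = 2 - 5 = -3$)
$\left(x \left(K + 0 M{\left(-3 \right)}\right) - 66\right) 106 = \left(- 2 \left(-3 + 0 \left(-3\right)\right) - 66\right) 106 = \left(- 2 \left(-3 + 0\right) - 66\right) 106 = \left(\left(-2\right) \left(-3\right) - 66\right) 106 = \left(6 - 66\right) 106 = \left(-60\right) 106 = -6360$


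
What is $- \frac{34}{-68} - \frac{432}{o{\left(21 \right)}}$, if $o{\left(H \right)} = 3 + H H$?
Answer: $- \frac{35}{74} \approx -0.47297$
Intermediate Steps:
$o{\left(H \right)} = 3 + H^{2}$
$- \frac{34}{-68} - \frac{432}{o{\left(21 \right)}} = - \frac{34}{-68} - \frac{432}{3 + 21^{2}} = \left(-34\right) \left(- \frac{1}{68}\right) - \frac{432}{3 + 441} = \frac{1}{2} - \frac{432}{444} = \frac{1}{2} - \frac{36}{37} = - \frac{35}{74}$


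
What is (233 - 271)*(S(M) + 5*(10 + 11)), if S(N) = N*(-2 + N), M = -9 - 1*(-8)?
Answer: -4104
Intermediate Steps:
M = -1 (M = -9 + 8 = -1)
(233 - 271)*(S(M) + 5*(10 + 11)) = (233 - 271)*(-(-2 - 1) + 5*(10 + 11)) = -38*(-1*(-3) + 5*21) = -38*(3 + 105) = -38*108 = -4104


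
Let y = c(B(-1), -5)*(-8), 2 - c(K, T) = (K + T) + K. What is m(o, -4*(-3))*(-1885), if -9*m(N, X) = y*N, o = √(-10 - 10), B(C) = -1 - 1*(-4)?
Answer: -30160*I*√5/9 ≈ -7493.3*I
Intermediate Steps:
B(C) = 3 (B(C) = -1 + 4 = 3)
o = 2*I*√5 (o = √(-20) = 2*I*√5 ≈ 4.4721*I)
c(K, T) = 2 - T - 2*K (c(K, T) = 2 - ((K + T) + K) = 2 - (T + 2*K) = 2 + (-T - 2*K) = 2 - T - 2*K)
y = -8 (y = (2 - 1*(-5) - 2*3)*(-8) = (2 + 5 - 6)*(-8) = 1*(-8) = -8)
m(N, X) = 8*N/9 (m(N, X) = -(-8)*N/9 = 8*N/9)
m(o, -4*(-3))*(-1885) = (8*(2*I*√5)/9)*(-1885) = (16*I*√5/9)*(-1885) = -30160*I*√5/9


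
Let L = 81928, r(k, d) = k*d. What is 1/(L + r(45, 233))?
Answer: 1/92413 ≈ 1.0821e-5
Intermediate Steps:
r(k, d) = d*k
1/(L + r(45, 233)) = 1/(81928 + 233*45) = 1/(81928 + 10485) = 1/92413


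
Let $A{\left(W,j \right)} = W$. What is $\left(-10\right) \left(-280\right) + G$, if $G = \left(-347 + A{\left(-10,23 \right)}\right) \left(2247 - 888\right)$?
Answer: $-482363$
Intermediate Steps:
$G = -485163$ ($G = \left(-347 - 10\right) \left(2247 - 888\right) = \left(-357\right) 1359 = -485163$)
$\left(-10\right) \left(-280\right) + G = \left(-10\right) \left(-280\right) - 485163 = 2800 - 485163 = -482363$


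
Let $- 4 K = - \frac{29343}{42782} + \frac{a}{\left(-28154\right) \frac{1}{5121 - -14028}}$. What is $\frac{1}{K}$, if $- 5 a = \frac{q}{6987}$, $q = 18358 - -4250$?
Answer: $\frac{28052442328120}{1723232003271} \approx 16.279$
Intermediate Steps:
$q = 22608$ ($q = 18358 + 4250 = 22608$)
$a = - \frac{7536}{11645}$ ($a = - \frac{22608 \cdot \frac{1}{6987}}{5} = \left(- \frac{1}{5}\right) \frac{7536}{2329} = - \frac{7536}{11645} \approx -0.64714$)
$K = \frac{1723232003271}{28052442328120}$ ($K = - \frac{- \frac{29343}{42782} - \frac{7536}{11645 \left(- \frac{28154}{5121 - -14028}\right)}}{4} = - \frac{\left(-29343\right) \frac{1}{42782} - \frac{7536}{11645 \left(- \frac{28154}{5121 + 14028}\right)}}{4} = - \frac{- \frac{29343}{42782} - \frac{7536}{11645 \left(- \frac{28154}{19149}\right)}}{4} = - \frac{- \frac{29343}{42782} - - \frac{72153432}{163926665}}{4} = - \frac{- \frac{29343}{42782} + \frac{72153432}{163926665}}{4} = \left(- \frac{1}{4}\right) \left(- \frac{1723232003271}{7013110582030}\right) = \frac{1723232003271}{28052442328120} \approx 0.061429$)
$\frac{1}{K} = \frac{1}{\frac{1723232003271}{28052442328120}} = \frac{28052442328120}{1723232003271}$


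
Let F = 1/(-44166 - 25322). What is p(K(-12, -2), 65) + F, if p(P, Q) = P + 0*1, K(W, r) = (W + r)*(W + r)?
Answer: 13619647/69488 ≈ 196.00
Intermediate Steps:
K(W, r) = (W + r)²
F = -1/69488 (F = 1/(-69488) = -1/69488 ≈ -1.4391e-5)
p(P, Q) = P (p(P, Q) = P + 0 = P)
p(K(-12, -2), 65) + F = (-12 - 2)² - 1/69488 = (-14)² - 1/69488 = 196 - 1/69488 = 13619647/69488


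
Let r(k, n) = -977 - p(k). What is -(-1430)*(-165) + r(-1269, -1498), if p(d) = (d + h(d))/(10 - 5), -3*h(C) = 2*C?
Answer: -1184212/5 ≈ -2.3684e+5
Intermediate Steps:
h(C) = -2*C/3
p(d) = d/15 (p(d) = (d - 2*d/3)/(10 - 5) = (d/3)/5 = (d/3)*(⅕) = d/15)
r(k, n) = -977 - k/15
-(-1430)*(-165) + r(-1269, -1498) = -(-1430)*(-165) + (-977 - 1/15*(-1269)) = -130*1815 + (-977 + 423/5) = -235950 - 4462/5 = -1184212/5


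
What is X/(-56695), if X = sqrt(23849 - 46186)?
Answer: -I*sqrt(22337)/56695 ≈ -0.0026361*I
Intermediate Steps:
X = I*sqrt(22337) (X = sqrt(-22337) = I*sqrt(22337) ≈ 149.46*I)
X/(-56695) = (I*sqrt(22337))/(-56695) = (I*sqrt(22337))*(-1/56695) = -I*sqrt(22337)/56695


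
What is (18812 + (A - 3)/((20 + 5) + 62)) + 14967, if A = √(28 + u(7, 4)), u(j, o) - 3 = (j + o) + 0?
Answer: 979590/29 + √42/87 ≈ 33779.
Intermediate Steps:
u(j, o) = 3 + j + o (u(j, o) = 3 + ((j + o) + 0) = 3 + (j + o) = 3 + j + o)
A = √42 (A = √(28 + (3 + 7 + 4)) = √(28 + 14) = √42 ≈ 6.4807)
(18812 + (A - 3)/((20 + 5) + 62)) + 14967 = (18812 + (√42 - 3)/((20 + 5) + 62)) + 14967 = (18812 + (-3 + √42)/(25 + 62)) + 14967 = (18812 + (-3 + √42)/87) + 14967 = (18812 + (-3 + √42)*(1/87)) + 14967 = (18812 + (-1/29 + √42/87)) + 14967 = (545547/29 + √42/87) + 14967 = 979590/29 + √42/87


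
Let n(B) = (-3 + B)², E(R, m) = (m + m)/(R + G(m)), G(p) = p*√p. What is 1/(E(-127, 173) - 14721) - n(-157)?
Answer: -14317507849210124903/559277648875714 - 29929*√173/559277648875714 ≈ -25600.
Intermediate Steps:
G(p) = p^(3/2)
E(R, m) = 2*m/(R + m^(3/2)) (E(R, m) = (m + m)/(R + m^(3/2)) = (2*m)/(R + m^(3/2)) = 2*m/(R + m^(3/2)))
1/(E(-127, 173) - 14721) - n(-157) = 1/(2*173/(-127 + 173^(3/2)) - 14721) - (-3 - 157)² = 1/(2*173/(-127 + 173*√173) - 14721) - 1*(-160)² = 1/(346/(-127 + 173*√173) - 14721) - 1*25600 = 1/(-14721 + 346/(-127 + 173*√173)) - 25600 = -25600 + 1/(-14721 + 346/(-127 + 173*√173))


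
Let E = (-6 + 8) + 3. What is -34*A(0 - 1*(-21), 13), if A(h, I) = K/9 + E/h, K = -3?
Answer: 68/21 ≈ 3.2381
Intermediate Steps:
E = 5 (E = 2 + 3 = 5)
A(h, I) = -1/3 + 5/h (A(h, I) = -3/9 + 5/h = -3*1/9 + 5/h = -1/3 + 5/h)
-34*A(0 - 1*(-21), 13) = -34*(15 - (0 - 1*(-21)))/(3*(0 - 1*(-21))) = -34*(15 - (0 + 21))/(3*(0 + 21)) = -34*(15 - 1*21)/(3*21) = -34*(15 - 21)/(3*21) = -34*(-6)/(3*21) = -34*(-2/21) = 68/21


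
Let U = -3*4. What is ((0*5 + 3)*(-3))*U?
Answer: 108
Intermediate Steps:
U = -12
((0*5 + 3)*(-3))*U = ((0*5 + 3)*(-3))*(-12) = ((0 + 3)*(-3))*(-12) = (3*(-3))*(-12) = -9*(-12) = 108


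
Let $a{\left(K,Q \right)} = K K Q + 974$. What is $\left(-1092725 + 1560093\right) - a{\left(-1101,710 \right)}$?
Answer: $-860196316$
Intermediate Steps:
$a{\left(K,Q \right)} = 974 + Q K^{2}$ ($a{\left(K,Q \right)} = K^{2} Q + 974 = Q K^{2} + 974 = 974 + Q K^{2}$)
$\left(-1092725 + 1560093\right) - a{\left(-1101,710 \right)} = \left(-1092725 + 1560093\right) - \left(974 + 710 \left(-1101\right)^{2}\right) = 467368 - \left(974 + 710 \cdot 1212201\right) = 467368 - \left(974 + 860662710\right) = 467368 - 860663684 = -860196316$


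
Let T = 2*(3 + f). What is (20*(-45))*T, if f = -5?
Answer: 3600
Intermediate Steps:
T = -4 (T = 2*(3 - 5) = 2*(-2) = -4)
(20*(-45))*T = (20*(-45))*(-4) = -900*(-4) = 3600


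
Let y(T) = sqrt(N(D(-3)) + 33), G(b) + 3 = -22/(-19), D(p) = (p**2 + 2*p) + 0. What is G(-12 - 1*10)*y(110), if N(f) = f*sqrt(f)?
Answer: -35*sqrt(33 + 3*sqrt(3))/19 ≈ -11.385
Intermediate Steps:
D(p) = p**2 + 2*p
N(f) = f**(3/2)
G(b) = -35/19 (G(b) = -3 - 22/(-19) = -3 - 22*(-1/19) = -3 + 22/19 = -35/19)
y(T) = sqrt(33 + 3*sqrt(3)) (y(T) = sqrt((-3*(2 - 3))**(3/2) + 33) = sqrt((-3*(-1))**(3/2) + 33) = sqrt(3**(3/2) + 33) = sqrt(3*sqrt(3) + 33) = sqrt(33 + 3*sqrt(3)))
G(-12 - 1*10)*y(110) = -35*sqrt(33 + 3*sqrt(3))/19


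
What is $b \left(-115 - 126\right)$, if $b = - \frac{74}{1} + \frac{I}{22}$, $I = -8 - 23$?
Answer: $\frac{399819}{22} \approx 18174.0$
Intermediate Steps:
$I = -31$ ($I = -8 - 23 = -31$)
$b = - \frac{1659}{22}$ ($b = - \frac{74}{1} - \frac{31}{22} = \left(-74\right) 1 - \frac{31}{22} = -74 - \frac{31}{22} = - \frac{1659}{22} \approx -75.409$)
$b \left(-115 - 126\right) = - \frac{1659 \left(-115 - 126\right)}{22} = \left(- \frac{1659}{22}\right) \left(-241\right) = \frac{399819}{22}$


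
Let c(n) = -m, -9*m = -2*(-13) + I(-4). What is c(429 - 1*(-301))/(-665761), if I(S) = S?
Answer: -22/5991849 ≈ -3.6717e-6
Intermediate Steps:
m = -22/9 (m = -(-2*(-13) - 4)/9 = -(26 - 4)/9 = -⅑*22 = -22/9 ≈ -2.4444)
c(n) = 22/9 (c(n) = -1*(-22/9) = 22/9)
c(429 - 1*(-301))/(-665761) = (22/9)/(-665761) = (22/9)*(-1/665761) = -22/5991849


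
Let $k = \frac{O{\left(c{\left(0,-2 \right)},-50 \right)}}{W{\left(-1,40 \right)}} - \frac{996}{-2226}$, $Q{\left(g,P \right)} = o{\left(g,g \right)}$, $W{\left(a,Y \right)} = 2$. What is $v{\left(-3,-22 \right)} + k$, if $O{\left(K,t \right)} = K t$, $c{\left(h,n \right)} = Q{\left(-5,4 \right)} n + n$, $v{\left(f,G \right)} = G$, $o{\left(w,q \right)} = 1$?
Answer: $\frac{29104}{371} \approx 78.447$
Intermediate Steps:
$Q{\left(g,P \right)} = 1$
$c{\left(h,n \right)} = 2 n$ ($c{\left(h,n \right)} = 1 n + n = n + n = 2 n$)
$k = \frac{37266}{371}$ ($k = \frac{2 \left(-2\right) \left(-50\right)}{2} - \frac{996}{-2226} = \left(-4\right) \left(-50\right) \frac{1}{2} - - \frac{166}{371} = 200 \cdot \frac{1}{2} + \frac{166}{371} = 100 + \frac{166}{371} = \frac{37266}{371} \approx 100.45$)
$v{\left(-3,-22 \right)} + k = -22 + \frac{37266}{371} = \frac{29104}{371}$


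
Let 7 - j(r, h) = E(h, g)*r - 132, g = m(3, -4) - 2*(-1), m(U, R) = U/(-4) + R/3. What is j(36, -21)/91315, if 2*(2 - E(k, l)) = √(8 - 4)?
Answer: 103/91315 ≈ 0.0011280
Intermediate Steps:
m(U, R) = -U/4 + R/3 (m(U, R) = U*(-¼) + R*(⅓) = -U/4 + R/3)
g = -1/12 (g = (-¼*3 + (⅓)*(-4)) - 2*(-1) = (-¾ - 4/3) + 2 = -25/12 + 2 = -1/12 ≈ -0.083333)
E(k, l) = 1 (E(k, l) = 2 - √(8 - 4)/2 = 2 - √4/2 = 2 - ½*2 = 2 - 1 = 1)
j(r, h) = 139 - r (j(r, h) = 7 - (1*r - 132) = 7 - (r - 132) = 7 - (-132 + r) = 7 + (132 - r) = 139 - r)
j(36, -21)/91315 = (139 - 1*36)/91315 = (139 - 36)*(1/91315) = 103*(1/91315) = 103/91315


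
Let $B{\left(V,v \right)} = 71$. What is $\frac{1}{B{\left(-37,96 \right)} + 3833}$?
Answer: $\frac{1}{3904} \approx 0.00025615$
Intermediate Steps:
$\frac{1}{B{\left(-37,96 \right)} + 3833} = \frac{1}{71 + 3833} = \frac{1}{3904}$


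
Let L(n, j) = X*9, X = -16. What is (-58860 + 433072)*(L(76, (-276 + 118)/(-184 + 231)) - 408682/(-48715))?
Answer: -2472148502936/48715 ≈ -5.0747e+7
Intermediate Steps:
L(n, j) = -144 (L(n, j) = -16*9 = -144)
(-58860 + 433072)*(L(76, (-276 + 118)/(-184 + 231)) - 408682/(-48715)) = (-58860 + 433072)*(-144 - 408682/(-48715)) = 374212*(-144 - 408682*(-1/48715)) = 374212*(-144 + 408682/48715) = 374212*(-6606278/48715) = -2472148502936/48715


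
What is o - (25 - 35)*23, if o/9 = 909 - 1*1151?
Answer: -1948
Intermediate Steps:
o = -2178 (o = 9*(909 - 1*1151) = 9*(909 - 1151) = 9*(-242) = -2178)
o - (25 - 35)*23 = -2178 - (25 - 35)*23 = -2178 - (-10)*23 = -2178 - 1*(-230) = -2178 + 230 = -1948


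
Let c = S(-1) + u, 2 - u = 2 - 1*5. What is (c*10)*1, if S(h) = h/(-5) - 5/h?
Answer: 102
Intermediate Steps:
S(h) = -5/h - h/5 (S(h) = h*(-1/5) - 5/h = -h/5 - 5/h = -5/h - h/5)
u = 5 (u = 2 - (2 - 1*5) = 2 - (2 - 5) = 2 - 1*(-3) = 2 + 3 = 5)
c = 51/5 (c = (-5/(-1) - 1/5*(-1)) + 5 = (-5*(-1) + 1/5) + 5 = (5 + 1/5) + 5 = 26/5 + 5 = 51/5 ≈ 10.200)
(c*10)*1 = ((51/5)*10)*1 = 102*1 = 102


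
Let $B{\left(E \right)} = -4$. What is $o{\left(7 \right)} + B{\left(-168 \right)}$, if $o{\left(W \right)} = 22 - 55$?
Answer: $-37$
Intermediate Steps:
$o{\left(W \right)} = -33$ ($o{\left(W \right)} = 22 - 55 = -33$)
$o{\left(7 \right)} + B{\left(-168 \right)} = -33 - 4 = -37$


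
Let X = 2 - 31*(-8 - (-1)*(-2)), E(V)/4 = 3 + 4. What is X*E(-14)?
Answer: 8736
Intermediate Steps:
E(V) = 28 (E(V) = 4*(3 + 4) = 4*7 = 28)
X = 312 (X = 2 - 31*(-8 - 1*2) = 2 - 31*(-8 - 2) = 2 - 31*(-10) = 2 + 310 = 312)
X*E(-14) = 312*28 = 8736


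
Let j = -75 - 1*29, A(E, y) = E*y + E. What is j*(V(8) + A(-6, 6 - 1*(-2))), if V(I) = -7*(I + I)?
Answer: 17264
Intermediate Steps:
A(E, y) = E + E*y
j = -104 (j = -75 - 29 = -104)
V(I) = -14*I
j*(V(8) + A(-6, 6 - 1*(-2))) = -104*(-14*8 - 6*(1 + (6 - 1*(-2)))) = -104*(-112 - 6*(1 + (6 + 2))) = -104*(-112 - 6*(1 + 8)) = -104*(-112 - 6*9) = -104*(-112 - 54) = -104*(-166) = 17264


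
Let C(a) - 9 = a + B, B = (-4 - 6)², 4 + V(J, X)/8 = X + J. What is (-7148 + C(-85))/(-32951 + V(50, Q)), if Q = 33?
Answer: 7124/32319 ≈ 0.22043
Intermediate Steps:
V(J, X) = -32 + 8*J + 8*X (V(J, X) = -32 + 8*(X + J) = -32 + 8*(J + X) = -32 + (8*J + 8*X) = -32 + 8*J + 8*X)
B = 100 (B = (-10)² = 100)
C(a) = 109 + a (C(a) = 9 + (a + 100) = 9 + (100 + a) = 109 + a)
(-7148 + C(-85))/(-32951 + V(50, Q)) = (-7148 + (109 - 85))/(-32951 + (-32 + 8*50 + 8*33)) = (-7148 + 24)/(-32951 + (-32 + 400 + 264)) = -7124/(-32951 + 632) = -7124/(-32319) = -7124*(-1/32319) = 7124/32319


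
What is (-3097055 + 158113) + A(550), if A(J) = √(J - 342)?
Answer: -2938942 + 4*√13 ≈ -2.9389e+6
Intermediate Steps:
A(J) = √(-342 + J)
(-3097055 + 158113) + A(550) = (-3097055 + 158113) + √(-342 + 550) = -2938942 + √208 = -2938942 + 4*√13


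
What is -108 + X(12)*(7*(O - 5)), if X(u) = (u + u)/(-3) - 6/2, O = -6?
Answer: 739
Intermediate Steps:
X(u) = -3 - 2*u/3 (X(u) = (2*u)*(-1/3) - 6*1/2 = -2*u/3 - 3 = -3 - 2*u/3)
-108 + X(12)*(7*(O - 5)) = -108 + (-3 - 2/3*12)*(7*(-6 - 5)) = -108 + (-3 - 8)*(7*(-11)) = -108 - 11*(-77) = -108 + 847 = 739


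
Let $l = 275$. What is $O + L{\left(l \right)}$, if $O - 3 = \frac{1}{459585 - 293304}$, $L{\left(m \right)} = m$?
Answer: $\frac{46226119}{166281} \approx 278.0$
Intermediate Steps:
$O = \frac{498844}{166281}$ ($O = 3 + \frac{1}{459585 - 293304} = 3 + \frac{1}{166281} = \frac{498844}{166281} \approx 3.0$)
$O + L{\left(l \right)} = \frac{498844}{166281} + 275 = \frac{46226119}{166281}$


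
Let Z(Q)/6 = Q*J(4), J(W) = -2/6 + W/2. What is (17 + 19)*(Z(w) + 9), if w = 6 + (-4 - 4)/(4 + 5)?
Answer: 2164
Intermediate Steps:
J(W) = -⅓ + W/2 (J(W) = -2*⅙ + W*(½) = -⅓ + W/2)
w = 46/9 (w = 6 - 8/9 = 46/9 ≈ 5.1111)
Z(Q) = 10*Q (Z(Q) = 6*(Q*(-⅓ + (½)*4)) = 6*(Q*(-⅓ + 2)) = 6*(Q*(5/3)) = 6*(5*Q/3) = 10*Q)
(17 + 19)*(Z(w) + 9) = (17 + 19)*(10*(46/9) + 9) = 36*(460/9 + 9) = 36*(541/9) = 2164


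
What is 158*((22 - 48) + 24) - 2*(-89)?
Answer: -138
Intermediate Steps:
158*((22 - 48) + 24) - 2*(-89) = 158*(-26 + 24) + 178 = 158*(-2) + 178 = -316 + 178 = -138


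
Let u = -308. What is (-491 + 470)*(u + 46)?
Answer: 5502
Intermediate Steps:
(-491 + 470)*(u + 46) = (-491 + 470)*(-308 + 46) = -21*(-262) = 5502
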